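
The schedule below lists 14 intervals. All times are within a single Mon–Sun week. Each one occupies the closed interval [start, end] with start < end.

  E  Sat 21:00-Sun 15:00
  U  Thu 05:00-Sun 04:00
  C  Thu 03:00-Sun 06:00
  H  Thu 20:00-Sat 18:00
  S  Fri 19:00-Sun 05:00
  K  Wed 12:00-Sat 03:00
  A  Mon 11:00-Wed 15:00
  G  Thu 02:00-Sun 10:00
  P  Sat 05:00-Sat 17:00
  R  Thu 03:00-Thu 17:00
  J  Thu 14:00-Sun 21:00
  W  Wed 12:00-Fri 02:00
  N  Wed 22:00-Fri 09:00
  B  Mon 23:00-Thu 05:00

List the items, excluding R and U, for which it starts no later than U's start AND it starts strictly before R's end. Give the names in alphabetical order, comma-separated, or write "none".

A, B, C, G, K, N, W

Conditions: its start is no later than U's start (X.start <= Thu 05:00) AND its start is strictly before R's end (X.start < Thu 17:00).
A: start Mon 11:00 <= Thu 05:00? ✓; start Mon 11:00 < Thu 17:00? ✓ → yes.
B: start Mon 23:00 <= Thu 05:00? ✓; start Mon 23:00 < Thu 17:00? ✓ → yes.
C: start Thu 03:00 <= Thu 05:00? ✓; start Thu 03:00 < Thu 17:00? ✓ → yes.
E: start Sat 21:00 <= Thu 05:00? ✗; start Sat 21:00 < Thu 17:00? ✗ → no.
G: start Thu 02:00 <= Thu 05:00? ✓; start Thu 02:00 < Thu 17:00? ✓ → yes.
H: start Thu 20:00 <= Thu 05:00? ✗; start Thu 20:00 < Thu 17:00? ✗ → no.
J: start Thu 14:00 <= Thu 05:00? ✗; start Thu 14:00 < Thu 17:00? ✓ → no.
K: start Wed 12:00 <= Thu 05:00? ✓; start Wed 12:00 < Thu 17:00? ✓ → yes.
N: start Wed 22:00 <= Thu 05:00? ✓; start Wed 22:00 < Thu 17:00? ✓ → yes.
P: start Sat 05:00 <= Thu 05:00? ✗; start Sat 05:00 < Thu 17:00? ✗ → no.
S: start Fri 19:00 <= Thu 05:00? ✗; start Fri 19:00 < Thu 17:00? ✗ → no.
W: start Wed 12:00 <= Thu 05:00? ✓; start Wed 12:00 < Thu 17:00? ✓ → yes.
Result: A, B, C, G, K, N, W.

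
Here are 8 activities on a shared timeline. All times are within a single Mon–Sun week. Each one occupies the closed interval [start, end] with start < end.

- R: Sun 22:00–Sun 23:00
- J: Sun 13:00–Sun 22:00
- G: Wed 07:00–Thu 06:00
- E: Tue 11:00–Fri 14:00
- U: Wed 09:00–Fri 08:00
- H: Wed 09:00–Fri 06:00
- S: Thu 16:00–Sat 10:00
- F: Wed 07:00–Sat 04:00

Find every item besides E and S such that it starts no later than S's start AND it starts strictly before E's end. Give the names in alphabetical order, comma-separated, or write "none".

F, G, H, U

Conditions: its start is no later than S's start (X.start <= Thu 16:00) AND its start is strictly before E's end (X.start < Fri 14:00).
F: start Wed 07:00 <= Thu 16:00? ✓; start Wed 07:00 < Fri 14:00? ✓ → yes.
G: start Wed 07:00 <= Thu 16:00? ✓; start Wed 07:00 < Fri 14:00? ✓ → yes.
H: start Wed 09:00 <= Thu 16:00? ✓; start Wed 09:00 < Fri 14:00? ✓ → yes.
J: start Sun 13:00 <= Thu 16:00? ✗; start Sun 13:00 < Fri 14:00? ✗ → no.
R: start Sun 22:00 <= Thu 16:00? ✗; start Sun 22:00 < Fri 14:00? ✗ → no.
U: start Wed 09:00 <= Thu 16:00? ✓; start Wed 09:00 < Fri 14:00? ✓ → yes.
Result: F, G, H, U.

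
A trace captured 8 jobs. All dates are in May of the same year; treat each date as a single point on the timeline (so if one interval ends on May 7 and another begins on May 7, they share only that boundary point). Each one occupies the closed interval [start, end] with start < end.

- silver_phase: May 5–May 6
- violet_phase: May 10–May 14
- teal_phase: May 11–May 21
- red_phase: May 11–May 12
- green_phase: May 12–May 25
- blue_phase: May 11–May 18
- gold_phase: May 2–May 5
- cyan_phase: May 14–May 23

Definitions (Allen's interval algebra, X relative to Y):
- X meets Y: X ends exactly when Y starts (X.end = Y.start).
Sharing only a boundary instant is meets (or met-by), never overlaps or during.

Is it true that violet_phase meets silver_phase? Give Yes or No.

No

violet_phase = [May 10, May 14], silver_phase = [May 5, May 6].
Actual relation of violet_phase to silver_phase: after.
Asked whether 'meets' holds → No.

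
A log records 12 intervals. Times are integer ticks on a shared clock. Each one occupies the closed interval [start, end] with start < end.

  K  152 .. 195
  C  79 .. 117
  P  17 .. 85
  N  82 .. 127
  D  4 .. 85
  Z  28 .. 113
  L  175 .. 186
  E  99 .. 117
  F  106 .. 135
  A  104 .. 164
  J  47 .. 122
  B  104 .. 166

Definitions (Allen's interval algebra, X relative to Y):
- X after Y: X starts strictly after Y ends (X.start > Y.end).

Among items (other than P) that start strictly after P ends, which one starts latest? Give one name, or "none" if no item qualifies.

Target P = [17, 85].
A [104, 164] → after → candidate.
B [104, 166] → after → candidate.
C [79, 117] → overlapped-by → excluded.
D [4, 85] → finished-by → excluded.
E [99, 117] → after → candidate.
F [106, 135] → after → candidate.
J [47, 122] → overlapped-by → excluded.
K [152, 195] → after → candidate.
L [175, 186] → after → candidate.
N [82, 127] → overlapped-by → excluded.
Z [28, 113] → overlapped-by → excluded.
Among candidates, latest start is 175 → L.

L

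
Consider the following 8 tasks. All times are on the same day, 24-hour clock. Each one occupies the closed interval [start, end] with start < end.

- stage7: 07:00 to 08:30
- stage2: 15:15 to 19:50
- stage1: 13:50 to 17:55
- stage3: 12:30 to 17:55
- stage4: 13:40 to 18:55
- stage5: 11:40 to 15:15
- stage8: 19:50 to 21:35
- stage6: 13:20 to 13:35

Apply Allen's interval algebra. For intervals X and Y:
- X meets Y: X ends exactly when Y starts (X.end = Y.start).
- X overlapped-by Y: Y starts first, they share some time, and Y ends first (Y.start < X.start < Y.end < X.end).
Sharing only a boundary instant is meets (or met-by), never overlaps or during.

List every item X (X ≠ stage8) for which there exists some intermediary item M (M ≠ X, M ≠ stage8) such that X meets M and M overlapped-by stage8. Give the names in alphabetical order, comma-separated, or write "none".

Target stage8 = [19:50, 21:35].
Intermediaries M with M overlapped-by stage8: none.
Union: none.

none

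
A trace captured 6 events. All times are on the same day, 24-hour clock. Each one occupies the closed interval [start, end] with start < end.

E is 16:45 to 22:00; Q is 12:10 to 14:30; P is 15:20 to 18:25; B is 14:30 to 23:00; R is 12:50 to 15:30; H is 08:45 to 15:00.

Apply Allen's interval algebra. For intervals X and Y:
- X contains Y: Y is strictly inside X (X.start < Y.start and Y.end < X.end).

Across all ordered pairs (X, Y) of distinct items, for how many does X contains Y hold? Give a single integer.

3

Checking all 30 ordered pairs for relation 'contains'; matching pairs in alphabetical order:
(B, E): B contains E ✓
(B, P): B contains P ✓
(H, Q): H contains Q ✓
Count: 3.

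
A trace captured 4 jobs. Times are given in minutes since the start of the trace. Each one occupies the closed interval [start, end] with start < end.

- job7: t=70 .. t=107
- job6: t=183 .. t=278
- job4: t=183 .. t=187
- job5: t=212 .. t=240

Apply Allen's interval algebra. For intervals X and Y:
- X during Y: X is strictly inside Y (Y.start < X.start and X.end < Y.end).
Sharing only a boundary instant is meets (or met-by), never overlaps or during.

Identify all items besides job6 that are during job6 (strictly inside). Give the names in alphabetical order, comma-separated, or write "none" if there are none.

job5

Target job6 = [t=183, t=278].
job4 [t=183, t=187] → starts → no.
job5 [t=212, t=240] → during → yes.
job7 [t=70, t=107] → before → no.
Result: job5.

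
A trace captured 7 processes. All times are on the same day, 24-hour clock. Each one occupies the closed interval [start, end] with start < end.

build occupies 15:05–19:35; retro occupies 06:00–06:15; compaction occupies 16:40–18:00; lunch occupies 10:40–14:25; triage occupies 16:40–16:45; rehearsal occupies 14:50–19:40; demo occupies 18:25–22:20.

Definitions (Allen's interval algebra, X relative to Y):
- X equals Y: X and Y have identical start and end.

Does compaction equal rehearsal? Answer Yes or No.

compaction = [16:40, 18:00], rehearsal = [14:50, 19:40].
Actual relation of compaction to rehearsal: during.
Asked whether 'equals' holds → No.

No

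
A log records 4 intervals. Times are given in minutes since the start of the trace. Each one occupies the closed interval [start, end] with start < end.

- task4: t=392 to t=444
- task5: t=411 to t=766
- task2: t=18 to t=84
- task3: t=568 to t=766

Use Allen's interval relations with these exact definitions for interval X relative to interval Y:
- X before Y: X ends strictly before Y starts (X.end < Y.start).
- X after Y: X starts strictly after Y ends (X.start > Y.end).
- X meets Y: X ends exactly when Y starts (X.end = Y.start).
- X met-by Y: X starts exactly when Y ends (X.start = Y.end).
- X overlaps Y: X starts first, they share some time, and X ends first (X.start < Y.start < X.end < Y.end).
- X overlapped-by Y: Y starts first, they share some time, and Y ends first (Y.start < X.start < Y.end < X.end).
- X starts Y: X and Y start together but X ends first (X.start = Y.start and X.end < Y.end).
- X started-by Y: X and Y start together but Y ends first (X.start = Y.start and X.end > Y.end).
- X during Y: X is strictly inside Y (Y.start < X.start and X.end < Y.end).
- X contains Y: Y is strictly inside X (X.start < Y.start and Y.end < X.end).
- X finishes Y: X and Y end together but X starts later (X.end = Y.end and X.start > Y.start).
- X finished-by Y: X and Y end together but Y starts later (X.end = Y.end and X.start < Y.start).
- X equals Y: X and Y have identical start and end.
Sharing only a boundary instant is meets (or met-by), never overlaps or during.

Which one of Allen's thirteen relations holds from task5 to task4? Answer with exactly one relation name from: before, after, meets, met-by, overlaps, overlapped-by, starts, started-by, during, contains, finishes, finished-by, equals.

overlapped-by

task5 = [t=411, t=766]; task4 = [t=392, t=444].
Compare endpoints: task5.start > task4.start, task5.start < task4.end, task5.end > task4.start, task5.end > task4.end.
That pattern is 'overlapped-by'.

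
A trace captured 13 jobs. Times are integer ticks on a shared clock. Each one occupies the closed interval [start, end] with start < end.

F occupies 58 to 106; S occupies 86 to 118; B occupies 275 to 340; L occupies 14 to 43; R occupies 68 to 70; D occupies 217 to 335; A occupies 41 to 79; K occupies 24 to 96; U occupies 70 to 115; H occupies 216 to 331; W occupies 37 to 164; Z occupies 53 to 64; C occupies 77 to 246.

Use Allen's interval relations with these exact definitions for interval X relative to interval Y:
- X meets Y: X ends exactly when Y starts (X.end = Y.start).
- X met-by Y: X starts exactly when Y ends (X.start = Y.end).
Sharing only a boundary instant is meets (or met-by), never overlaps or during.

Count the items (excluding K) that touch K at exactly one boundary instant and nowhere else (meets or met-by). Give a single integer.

Target K = [24, 96].
A [41, 79] → during → no.
B [275, 340] → after → no.
C [77, 246] → overlapped-by → no.
D [217, 335] → after → no.
F [58, 106] → overlapped-by → no.
H [216, 331] → after → no.
L [14, 43] → overlaps → no.
R [68, 70] → during → no.
S [86, 118] → overlapped-by → no.
U [70, 115] → overlapped-by → no.
W [37, 164] → overlapped-by → no.
Z [53, 64] → during → no.
Total: 0.

0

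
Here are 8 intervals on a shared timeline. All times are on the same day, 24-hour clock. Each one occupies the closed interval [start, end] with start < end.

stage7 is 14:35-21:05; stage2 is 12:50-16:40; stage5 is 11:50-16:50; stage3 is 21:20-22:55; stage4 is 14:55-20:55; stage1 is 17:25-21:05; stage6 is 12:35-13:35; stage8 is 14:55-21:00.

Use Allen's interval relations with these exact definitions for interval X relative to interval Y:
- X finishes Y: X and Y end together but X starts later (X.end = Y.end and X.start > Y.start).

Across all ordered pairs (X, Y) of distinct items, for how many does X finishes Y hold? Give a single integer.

1

Checking all 56 ordered pairs for relation 'finishes'; matching pairs in alphabetical order:
(stage1, stage7): stage1 finishes stage7 ✓
Count: 1.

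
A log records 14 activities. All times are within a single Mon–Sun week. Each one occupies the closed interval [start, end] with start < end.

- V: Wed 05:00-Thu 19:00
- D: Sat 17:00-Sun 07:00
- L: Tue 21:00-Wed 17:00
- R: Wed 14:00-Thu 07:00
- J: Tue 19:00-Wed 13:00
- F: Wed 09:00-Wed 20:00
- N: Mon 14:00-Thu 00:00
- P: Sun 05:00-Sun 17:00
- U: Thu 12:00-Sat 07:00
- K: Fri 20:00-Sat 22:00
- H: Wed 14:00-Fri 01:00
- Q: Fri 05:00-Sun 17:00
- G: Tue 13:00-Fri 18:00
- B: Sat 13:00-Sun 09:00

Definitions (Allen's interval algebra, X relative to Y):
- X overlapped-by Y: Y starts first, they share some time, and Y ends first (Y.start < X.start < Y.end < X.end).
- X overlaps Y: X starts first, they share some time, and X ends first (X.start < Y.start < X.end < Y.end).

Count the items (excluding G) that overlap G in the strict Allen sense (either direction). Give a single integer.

Target G = [Tue 13:00, Fri 18:00].
B [Sat 13:00, Sun 09:00] → after → no.
D [Sat 17:00, Sun 07:00] → after → no.
F [Wed 09:00, Wed 20:00] → during → no.
H [Wed 14:00, Fri 01:00] → during → no.
J [Tue 19:00, Wed 13:00] → during → no.
K [Fri 20:00, Sat 22:00] → after → no.
L [Tue 21:00, Wed 17:00] → during → no.
N [Mon 14:00, Thu 00:00] → overlaps → counts.
P [Sun 05:00, Sun 17:00] → after → no.
Q [Fri 05:00, Sun 17:00] → overlapped-by → counts.
R [Wed 14:00, Thu 07:00] → during → no.
U [Thu 12:00, Sat 07:00] → overlapped-by → counts.
V [Wed 05:00, Thu 19:00] → during → no.
Total: 3.

3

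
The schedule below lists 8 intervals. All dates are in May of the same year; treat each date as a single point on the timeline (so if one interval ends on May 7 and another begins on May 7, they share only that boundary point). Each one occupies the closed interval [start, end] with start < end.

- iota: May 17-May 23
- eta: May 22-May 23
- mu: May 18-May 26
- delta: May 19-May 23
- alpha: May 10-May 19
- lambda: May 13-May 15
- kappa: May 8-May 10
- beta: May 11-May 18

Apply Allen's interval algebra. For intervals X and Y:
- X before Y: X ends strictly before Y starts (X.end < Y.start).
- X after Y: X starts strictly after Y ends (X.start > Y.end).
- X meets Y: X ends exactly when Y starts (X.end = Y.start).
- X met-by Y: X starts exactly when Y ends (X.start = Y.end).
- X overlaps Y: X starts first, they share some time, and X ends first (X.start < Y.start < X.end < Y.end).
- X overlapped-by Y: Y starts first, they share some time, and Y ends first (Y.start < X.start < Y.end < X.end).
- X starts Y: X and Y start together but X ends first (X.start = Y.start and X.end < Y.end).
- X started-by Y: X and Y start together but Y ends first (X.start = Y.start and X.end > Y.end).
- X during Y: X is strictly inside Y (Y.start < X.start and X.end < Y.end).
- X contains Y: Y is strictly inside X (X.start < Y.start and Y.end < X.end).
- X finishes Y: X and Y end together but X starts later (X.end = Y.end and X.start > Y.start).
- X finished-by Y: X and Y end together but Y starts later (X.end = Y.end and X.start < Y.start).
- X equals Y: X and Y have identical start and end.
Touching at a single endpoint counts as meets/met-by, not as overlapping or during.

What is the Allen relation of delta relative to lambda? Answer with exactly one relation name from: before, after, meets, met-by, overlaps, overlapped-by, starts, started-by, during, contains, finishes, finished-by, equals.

after

delta = [May 19, May 23]; lambda = [May 13, May 15].
Compare endpoints: delta.start > lambda.start, delta.start > lambda.end, delta.end > lambda.start, delta.end > lambda.end.
That pattern is 'after'.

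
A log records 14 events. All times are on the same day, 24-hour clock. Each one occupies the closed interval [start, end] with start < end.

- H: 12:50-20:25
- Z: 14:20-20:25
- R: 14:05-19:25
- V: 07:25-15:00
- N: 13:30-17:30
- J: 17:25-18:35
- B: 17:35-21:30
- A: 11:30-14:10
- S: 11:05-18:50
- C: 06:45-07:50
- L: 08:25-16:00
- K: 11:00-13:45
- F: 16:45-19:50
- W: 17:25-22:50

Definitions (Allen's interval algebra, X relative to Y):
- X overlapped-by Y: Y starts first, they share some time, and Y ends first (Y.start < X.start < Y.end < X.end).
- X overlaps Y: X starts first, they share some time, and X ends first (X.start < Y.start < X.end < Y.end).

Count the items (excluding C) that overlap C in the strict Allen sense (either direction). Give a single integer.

Target C = [06:45, 07:50].
A [11:30, 14:10] → after → no.
B [17:35, 21:30] → after → no.
F [16:45, 19:50] → after → no.
H [12:50, 20:25] → after → no.
J [17:25, 18:35] → after → no.
K [11:00, 13:45] → after → no.
L [08:25, 16:00] → after → no.
N [13:30, 17:30] → after → no.
R [14:05, 19:25] → after → no.
S [11:05, 18:50] → after → no.
V [07:25, 15:00] → overlapped-by → counts.
W [17:25, 22:50] → after → no.
Z [14:20, 20:25] → after → no.
Total: 1.

1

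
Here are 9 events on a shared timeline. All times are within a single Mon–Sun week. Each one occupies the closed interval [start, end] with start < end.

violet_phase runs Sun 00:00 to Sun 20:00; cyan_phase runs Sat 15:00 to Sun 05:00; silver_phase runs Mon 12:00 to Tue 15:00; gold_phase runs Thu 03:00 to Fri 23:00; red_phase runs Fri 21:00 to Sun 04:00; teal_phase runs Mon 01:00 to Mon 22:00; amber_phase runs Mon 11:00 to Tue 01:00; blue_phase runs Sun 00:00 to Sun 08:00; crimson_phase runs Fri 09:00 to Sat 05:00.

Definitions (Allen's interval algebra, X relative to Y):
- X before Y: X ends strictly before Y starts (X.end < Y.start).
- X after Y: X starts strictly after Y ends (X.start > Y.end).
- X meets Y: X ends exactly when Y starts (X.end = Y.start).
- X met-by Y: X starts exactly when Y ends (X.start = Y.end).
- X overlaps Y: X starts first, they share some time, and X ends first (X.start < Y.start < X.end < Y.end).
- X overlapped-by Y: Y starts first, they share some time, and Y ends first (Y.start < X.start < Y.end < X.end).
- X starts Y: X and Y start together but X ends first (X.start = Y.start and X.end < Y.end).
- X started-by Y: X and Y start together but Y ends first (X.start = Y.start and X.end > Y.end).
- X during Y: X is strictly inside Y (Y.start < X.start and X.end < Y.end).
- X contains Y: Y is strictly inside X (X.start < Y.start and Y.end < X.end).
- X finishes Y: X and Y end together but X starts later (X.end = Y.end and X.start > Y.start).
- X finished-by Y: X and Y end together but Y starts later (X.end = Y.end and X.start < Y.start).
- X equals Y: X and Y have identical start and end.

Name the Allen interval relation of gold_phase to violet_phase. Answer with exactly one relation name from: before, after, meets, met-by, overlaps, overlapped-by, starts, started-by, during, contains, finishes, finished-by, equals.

gold_phase = [Thu 03:00, Fri 23:00]; violet_phase = [Sun 00:00, Sun 20:00].
Compare endpoints: gold_phase.start < violet_phase.start, gold_phase.start < violet_phase.end, gold_phase.end < violet_phase.start, gold_phase.end < violet_phase.end.
That pattern is 'before'.

before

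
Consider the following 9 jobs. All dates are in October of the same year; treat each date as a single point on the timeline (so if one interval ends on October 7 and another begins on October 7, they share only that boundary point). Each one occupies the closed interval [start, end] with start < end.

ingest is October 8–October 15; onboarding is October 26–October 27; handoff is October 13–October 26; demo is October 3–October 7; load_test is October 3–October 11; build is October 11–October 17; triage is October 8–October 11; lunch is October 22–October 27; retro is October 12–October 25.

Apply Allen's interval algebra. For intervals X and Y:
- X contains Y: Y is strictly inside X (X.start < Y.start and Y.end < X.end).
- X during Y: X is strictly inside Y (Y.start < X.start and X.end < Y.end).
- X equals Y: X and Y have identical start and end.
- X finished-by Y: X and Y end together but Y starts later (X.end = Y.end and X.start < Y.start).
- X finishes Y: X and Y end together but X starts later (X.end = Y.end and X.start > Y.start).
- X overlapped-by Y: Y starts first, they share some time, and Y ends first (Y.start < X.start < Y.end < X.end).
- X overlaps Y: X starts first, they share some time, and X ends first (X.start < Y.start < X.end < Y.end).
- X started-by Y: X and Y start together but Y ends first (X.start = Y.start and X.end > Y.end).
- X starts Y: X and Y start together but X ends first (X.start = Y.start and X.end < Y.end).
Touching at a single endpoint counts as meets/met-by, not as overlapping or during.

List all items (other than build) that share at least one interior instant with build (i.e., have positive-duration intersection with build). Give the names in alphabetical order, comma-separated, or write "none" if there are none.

Target build = [October 11, October 17].
demo [October 3, October 7] → before → no.
handoff [October 13, October 26] → overlapped-by → yes.
ingest [October 8, October 15] → overlaps → yes.
load_test [October 3, October 11] → meets → no.
lunch [October 22, October 27] → after → no.
onboarding [October 26, October 27] → after → no.
retro [October 12, October 25] → overlapped-by → yes.
triage [October 8, October 11] → meets → no.
Result: handoff, ingest, retro.

handoff, ingest, retro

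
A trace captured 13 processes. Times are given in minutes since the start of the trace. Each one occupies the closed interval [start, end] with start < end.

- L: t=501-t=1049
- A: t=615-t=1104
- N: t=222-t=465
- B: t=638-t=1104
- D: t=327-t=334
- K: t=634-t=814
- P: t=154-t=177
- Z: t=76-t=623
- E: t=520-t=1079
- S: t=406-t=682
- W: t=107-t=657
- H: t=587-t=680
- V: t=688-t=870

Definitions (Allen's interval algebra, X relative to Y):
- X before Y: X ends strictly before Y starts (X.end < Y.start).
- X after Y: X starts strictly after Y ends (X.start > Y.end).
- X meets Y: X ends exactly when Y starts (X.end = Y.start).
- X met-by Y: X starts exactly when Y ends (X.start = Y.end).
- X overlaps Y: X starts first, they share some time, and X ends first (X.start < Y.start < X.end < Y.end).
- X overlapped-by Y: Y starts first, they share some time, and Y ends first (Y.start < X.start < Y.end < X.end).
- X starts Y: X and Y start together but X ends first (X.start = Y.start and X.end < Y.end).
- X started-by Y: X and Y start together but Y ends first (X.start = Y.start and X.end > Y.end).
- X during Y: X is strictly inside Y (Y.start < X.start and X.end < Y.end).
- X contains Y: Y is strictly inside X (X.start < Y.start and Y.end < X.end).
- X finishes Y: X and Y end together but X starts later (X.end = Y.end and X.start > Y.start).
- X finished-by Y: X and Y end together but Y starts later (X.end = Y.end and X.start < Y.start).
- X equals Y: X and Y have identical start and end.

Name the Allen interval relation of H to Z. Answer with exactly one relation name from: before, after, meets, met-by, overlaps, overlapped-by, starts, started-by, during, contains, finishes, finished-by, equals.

H = [t=587, t=680]; Z = [t=76, t=623].
Compare endpoints: H.start > Z.start, H.start < Z.end, H.end > Z.start, H.end > Z.end.
That pattern is 'overlapped-by'.

overlapped-by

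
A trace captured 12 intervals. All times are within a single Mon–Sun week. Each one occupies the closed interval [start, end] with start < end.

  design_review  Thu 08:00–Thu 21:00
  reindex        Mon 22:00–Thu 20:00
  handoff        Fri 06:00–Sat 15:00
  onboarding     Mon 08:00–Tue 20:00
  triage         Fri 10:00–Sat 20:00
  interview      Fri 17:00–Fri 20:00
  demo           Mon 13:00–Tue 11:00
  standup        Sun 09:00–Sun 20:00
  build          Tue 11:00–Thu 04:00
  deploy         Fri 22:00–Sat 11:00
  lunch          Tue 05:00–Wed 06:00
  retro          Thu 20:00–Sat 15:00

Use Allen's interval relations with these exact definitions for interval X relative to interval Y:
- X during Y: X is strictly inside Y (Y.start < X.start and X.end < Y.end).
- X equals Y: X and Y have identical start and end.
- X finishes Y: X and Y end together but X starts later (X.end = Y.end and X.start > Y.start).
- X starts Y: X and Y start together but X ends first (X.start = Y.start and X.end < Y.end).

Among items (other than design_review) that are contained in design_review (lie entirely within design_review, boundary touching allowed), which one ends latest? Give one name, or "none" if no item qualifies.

none

Target design_review = [Thu 08:00, Thu 21:00].
build [Tue 11:00, Thu 04:00] → before → excluded.
demo [Mon 13:00, Tue 11:00] → before → excluded.
deploy [Fri 22:00, Sat 11:00] → after → excluded.
handoff [Fri 06:00, Sat 15:00] → after → excluded.
interview [Fri 17:00, Fri 20:00] → after → excluded.
lunch [Tue 05:00, Wed 06:00] → before → excluded.
onboarding [Mon 08:00, Tue 20:00] → before → excluded.
reindex [Mon 22:00, Thu 20:00] → overlaps → excluded.
retro [Thu 20:00, Sat 15:00] → overlapped-by → excluded.
standup [Sun 09:00, Sun 20:00] → after → excluded.
triage [Fri 10:00, Sat 20:00] → after → excluded.
No candidates → none.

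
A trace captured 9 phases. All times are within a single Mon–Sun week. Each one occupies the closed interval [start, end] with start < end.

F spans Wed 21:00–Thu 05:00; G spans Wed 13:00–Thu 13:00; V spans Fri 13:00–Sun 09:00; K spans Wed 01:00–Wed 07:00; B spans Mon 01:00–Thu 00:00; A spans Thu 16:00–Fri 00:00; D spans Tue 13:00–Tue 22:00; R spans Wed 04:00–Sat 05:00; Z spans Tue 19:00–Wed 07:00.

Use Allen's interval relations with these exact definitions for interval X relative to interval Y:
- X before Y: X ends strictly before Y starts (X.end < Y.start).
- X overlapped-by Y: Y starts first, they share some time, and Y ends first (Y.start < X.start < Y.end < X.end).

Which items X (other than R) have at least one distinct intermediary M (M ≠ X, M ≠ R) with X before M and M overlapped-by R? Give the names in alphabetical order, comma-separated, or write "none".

A, B, D, F, G, K, Z

Target R = [Wed 04:00, Sat 05:00].
Intermediaries M with M overlapped-by R: V.
Via V — items with X before V: A, B, D, F, G, K, Z.
Union: A, B, D, F, G, K, Z.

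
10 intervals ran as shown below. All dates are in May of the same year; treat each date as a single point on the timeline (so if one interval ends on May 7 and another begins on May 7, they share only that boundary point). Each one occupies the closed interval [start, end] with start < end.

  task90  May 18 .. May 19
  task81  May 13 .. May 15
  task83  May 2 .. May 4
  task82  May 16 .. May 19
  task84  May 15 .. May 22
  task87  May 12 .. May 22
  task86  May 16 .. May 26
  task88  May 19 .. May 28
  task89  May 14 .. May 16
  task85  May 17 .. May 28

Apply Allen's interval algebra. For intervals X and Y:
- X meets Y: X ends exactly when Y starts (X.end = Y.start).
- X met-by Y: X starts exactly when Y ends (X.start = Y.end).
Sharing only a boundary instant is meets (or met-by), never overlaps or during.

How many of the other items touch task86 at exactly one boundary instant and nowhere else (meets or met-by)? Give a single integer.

1

Target task86 = [May 16, May 26].
task81 [May 13, May 15] → before → no.
task82 [May 16, May 19] → starts → no.
task83 [May 2, May 4] → before → no.
task84 [May 15, May 22] → overlaps → no.
task85 [May 17, May 28] → overlapped-by → no.
task87 [May 12, May 22] → overlaps → no.
task88 [May 19, May 28] → overlapped-by → no.
task89 [May 14, May 16] → meets → counts.
task90 [May 18, May 19] → during → no.
Total: 1.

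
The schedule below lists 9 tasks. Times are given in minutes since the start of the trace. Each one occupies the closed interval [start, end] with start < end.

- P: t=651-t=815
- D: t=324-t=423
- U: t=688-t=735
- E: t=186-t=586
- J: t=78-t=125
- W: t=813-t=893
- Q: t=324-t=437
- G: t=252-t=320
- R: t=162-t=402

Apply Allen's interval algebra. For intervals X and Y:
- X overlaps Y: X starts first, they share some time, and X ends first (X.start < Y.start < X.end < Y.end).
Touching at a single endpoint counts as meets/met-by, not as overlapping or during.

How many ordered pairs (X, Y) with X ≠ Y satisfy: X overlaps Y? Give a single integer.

4

Checking all 72 ordered pairs for relation 'overlaps'; matching pairs in alphabetical order:
(P, W): P overlaps W ✓
(R, D): R overlaps D ✓
(R, E): R overlaps E ✓
(R, Q): R overlaps Q ✓
Count: 4.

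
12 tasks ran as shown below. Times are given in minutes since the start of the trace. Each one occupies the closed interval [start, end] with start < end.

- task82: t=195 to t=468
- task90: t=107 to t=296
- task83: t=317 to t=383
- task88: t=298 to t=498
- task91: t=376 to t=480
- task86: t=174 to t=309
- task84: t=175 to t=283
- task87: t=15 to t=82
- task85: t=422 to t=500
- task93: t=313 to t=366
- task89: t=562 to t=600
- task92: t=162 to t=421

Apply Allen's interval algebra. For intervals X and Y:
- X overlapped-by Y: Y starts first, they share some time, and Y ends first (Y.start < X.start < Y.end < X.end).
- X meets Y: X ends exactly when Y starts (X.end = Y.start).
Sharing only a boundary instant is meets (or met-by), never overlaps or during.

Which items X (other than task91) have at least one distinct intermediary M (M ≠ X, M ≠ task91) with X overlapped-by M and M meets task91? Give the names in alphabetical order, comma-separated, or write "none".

Target task91 = [t=376, t=480].
Intermediaries M with M meets task91: none.
Union: none.

none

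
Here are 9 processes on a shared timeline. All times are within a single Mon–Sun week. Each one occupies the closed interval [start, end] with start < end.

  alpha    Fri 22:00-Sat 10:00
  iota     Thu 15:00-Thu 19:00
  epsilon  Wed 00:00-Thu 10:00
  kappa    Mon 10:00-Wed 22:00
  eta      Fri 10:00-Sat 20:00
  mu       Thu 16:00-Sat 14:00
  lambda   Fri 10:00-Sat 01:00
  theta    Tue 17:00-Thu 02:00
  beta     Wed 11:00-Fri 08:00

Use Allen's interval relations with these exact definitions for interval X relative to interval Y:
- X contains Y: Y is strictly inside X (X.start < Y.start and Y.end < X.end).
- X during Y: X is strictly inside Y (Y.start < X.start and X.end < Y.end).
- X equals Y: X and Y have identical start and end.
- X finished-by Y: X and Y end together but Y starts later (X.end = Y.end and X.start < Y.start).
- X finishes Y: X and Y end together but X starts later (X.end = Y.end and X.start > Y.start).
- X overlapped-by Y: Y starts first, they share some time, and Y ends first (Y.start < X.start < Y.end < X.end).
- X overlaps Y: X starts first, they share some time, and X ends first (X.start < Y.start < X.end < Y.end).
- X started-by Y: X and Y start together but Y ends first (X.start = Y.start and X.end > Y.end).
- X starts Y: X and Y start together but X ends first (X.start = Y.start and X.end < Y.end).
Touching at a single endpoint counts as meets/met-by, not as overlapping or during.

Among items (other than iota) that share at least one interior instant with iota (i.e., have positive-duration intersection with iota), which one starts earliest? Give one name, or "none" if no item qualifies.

beta

Target iota = [Thu 15:00, Thu 19:00].
alpha [Fri 22:00, Sat 10:00] → after → excluded.
beta [Wed 11:00, Fri 08:00] → contains → candidate.
epsilon [Wed 00:00, Thu 10:00] → before → excluded.
eta [Fri 10:00, Sat 20:00] → after → excluded.
kappa [Mon 10:00, Wed 22:00] → before → excluded.
lambda [Fri 10:00, Sat 01:00] → after → excluded.
mu [Thu 16:00, Sat 14:00] → overlapped-by → candidate.
theta [Tue 17:00, Thu 02:00] → before → excluded.
Among candidates, earliest start is Wed 11:00 → beta.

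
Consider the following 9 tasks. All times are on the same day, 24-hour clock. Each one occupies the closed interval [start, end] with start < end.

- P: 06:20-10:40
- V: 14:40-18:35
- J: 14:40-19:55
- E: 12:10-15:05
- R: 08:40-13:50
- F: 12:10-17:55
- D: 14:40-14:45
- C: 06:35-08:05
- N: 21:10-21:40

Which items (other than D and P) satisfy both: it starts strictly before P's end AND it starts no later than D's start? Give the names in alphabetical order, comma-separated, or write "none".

C, R

Conditions: its start is strictly before P's end (X.start < 10:40) AND its start is no later than D's start (X.start <= 14:40).
C: start 06:35 < 10:40? ✓; start 06:35 <= 14:40? ✓ → yes.
E: start 12:10 < 10:40? ✗; start 12:10 <= 14:40? ✓ → no.
F: start 12:10 < 10:40? ✗; start 12:10 <= 14:40? ✓ → no.
J: start 14:40 < 10:40? ✗; start 14:40 <= 14:40? ✓ → no.
N: start 21:10 < 10:40? ✗; start 21:10 <= 14:40? ✗ → no.
R: start 08:40 < 10:40? ✓; start 08:40 <= 14:40? ✓ → yes.
V: start 14:40 < 10:40? ✗; start 14:40 <= 14:40? ✓ → no.
Result: C, R.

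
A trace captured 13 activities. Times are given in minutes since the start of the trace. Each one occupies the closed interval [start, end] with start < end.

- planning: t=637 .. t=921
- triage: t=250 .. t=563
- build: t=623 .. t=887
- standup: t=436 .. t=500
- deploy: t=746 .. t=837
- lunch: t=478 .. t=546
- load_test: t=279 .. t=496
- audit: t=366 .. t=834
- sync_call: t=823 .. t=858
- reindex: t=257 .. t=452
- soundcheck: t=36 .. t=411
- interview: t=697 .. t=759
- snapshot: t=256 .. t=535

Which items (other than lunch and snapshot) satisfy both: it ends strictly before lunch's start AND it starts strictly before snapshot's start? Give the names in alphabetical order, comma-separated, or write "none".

soundcheck

Conditions: its end is strictly before lunch's start (X.end < t=478) AND its start is strictly before snapshot's start (X.start < t=256).
audit: end t=834 < t=478? ✗; start t=366 < t=256? ✗ → no.
build: end t=887 < t=478? ✗; start t=623 < t=256? ✗ → no.
deploy: end t=837 < t=478? ✗; start t=746 < t=256? ✗ → no.
interview: end t=759 < t=478? ✗; start t=697 < t=256? ✗ → no.
load_test: end t=496 < t=478? ✗; start t=279 < t=256? ✗ → no.
planning: end t=921 < t=478? ✗; start t=637 < t=256? ✗ → no.
reindex: end t=452 < t=478? ✓; start t=257 < t=256? ✗ → no.
soundcheck: end t=411 < t=478? ✓; start t=36 < t=256? ✓ → yes.
standup: end t=500 < t=478? ✗; start t=436 < t=256? ✗ → no.
sync_call: end t=858 < t=478? ✗; start t=823 < t=256? ✗ → no.
triage: end t=563 < t=478? ✗; start t=250 < t=256? ✓ → no.
Result: soundcheck.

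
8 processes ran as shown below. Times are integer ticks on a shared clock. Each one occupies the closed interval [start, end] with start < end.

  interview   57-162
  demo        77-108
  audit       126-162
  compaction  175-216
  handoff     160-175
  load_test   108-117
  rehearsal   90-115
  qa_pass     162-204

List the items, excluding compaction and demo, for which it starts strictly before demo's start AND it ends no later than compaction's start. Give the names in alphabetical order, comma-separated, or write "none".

interview

Conditions: its start is strictly before demo's start (X.start < 77) AND its end is no later than compaction's start (X.end <= 175).
audit: start 126 < 77? ✗; end 162 <= 175? ✓ → no.
handoff: start 160 < 77? ✗; end 175 <= 175? ✓ → no.
interview: start 57 < 77? ✓; end 162 <= 175? ✓ → yes.
load_test: start 108 < 77? ✗; end 117 <= 175? ✓ → no.
qa_pass: start 162 < 77? ✗; end 204 <= 175? ✗ → no.
rehearsal: start 90 < 77? ✗; end 115 <= 175? ✓ → no.
Result: interview.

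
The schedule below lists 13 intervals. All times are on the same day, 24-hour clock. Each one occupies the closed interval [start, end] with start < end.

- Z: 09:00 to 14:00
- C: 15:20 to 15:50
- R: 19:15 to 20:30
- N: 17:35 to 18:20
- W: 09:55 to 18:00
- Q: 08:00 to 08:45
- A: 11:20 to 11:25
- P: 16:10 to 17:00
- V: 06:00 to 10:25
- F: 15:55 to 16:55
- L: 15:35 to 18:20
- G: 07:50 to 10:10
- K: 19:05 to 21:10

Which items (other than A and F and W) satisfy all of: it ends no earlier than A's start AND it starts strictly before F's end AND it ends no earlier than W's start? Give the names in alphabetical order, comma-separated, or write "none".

Conditions: its end is no earlier than A's start (X.end >= 11:20) AND its start is strictly before F's end (X.start < 16:55) AND its end is no earlier than W's start (X.end >= 09:55).
C: end 15:50 >= 11:20? ✓; start 15:20 < 16:55? ✓; end 15:50 >= 09:55? ✓ → yes.
G: end 10:10 >= 11:20? ✗; start 07:50 < 16:55? ✓; end 10:10 >= 09:55? ✓ → no.
K: end 21:10 >= 11:20? ✓; start 19:05 < 16:55? ✗; end 21:10 >= 09:55? ✓ → no.
L: end 18:20 >= 11:20? ✓; start 15:35 < 16:55? ✓; end 18:20 >= 09:55? ✓ → yes.
N: end 18:20 >= 11:20? ✓; start 17:35 < 16:55? ✗; end 18:20 >= 09:55? ✓ → no.
P: end 17:00 >= 11:20? ✓; start 16:10 < 16:55? ✓; end 17:00 >= 09:55? ✓ → yes.
Q: end 08:45 >= 11:20? ✗; start 08:00 < 16:55? ✓; end 08:45 >= 09:55? ✗ → no.
R: end 20:30 >= 11:20? ✓; start 19:15 < 16:55? ✗; end 20:30 >= 09:55? ✓ → no.
V: end 10:25 >= 11:20? ✗; start 06:00 < 16:55? ✓; end 10:25 >= 09:55? ✓ → no.
Z: end 14:00 >= 11:20? ✓; start 09:00 < 16:55? ✓; end 14:00 >= 09:55? ✓ → yes.
Result: C, L, P, Z.

C, L, P, Z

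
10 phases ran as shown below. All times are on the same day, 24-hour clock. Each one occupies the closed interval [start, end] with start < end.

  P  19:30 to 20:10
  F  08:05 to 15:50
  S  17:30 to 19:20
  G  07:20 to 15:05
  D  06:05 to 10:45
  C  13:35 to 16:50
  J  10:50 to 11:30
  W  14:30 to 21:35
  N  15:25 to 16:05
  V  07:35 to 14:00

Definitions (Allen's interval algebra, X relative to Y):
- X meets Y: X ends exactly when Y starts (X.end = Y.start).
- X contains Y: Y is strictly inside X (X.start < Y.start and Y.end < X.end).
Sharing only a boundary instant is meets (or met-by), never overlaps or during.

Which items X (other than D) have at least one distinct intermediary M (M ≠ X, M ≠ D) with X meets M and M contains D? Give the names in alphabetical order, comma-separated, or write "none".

Target D = [06:05, 10:45].
Intermediaries M with M contains D: none.
Union: none.

none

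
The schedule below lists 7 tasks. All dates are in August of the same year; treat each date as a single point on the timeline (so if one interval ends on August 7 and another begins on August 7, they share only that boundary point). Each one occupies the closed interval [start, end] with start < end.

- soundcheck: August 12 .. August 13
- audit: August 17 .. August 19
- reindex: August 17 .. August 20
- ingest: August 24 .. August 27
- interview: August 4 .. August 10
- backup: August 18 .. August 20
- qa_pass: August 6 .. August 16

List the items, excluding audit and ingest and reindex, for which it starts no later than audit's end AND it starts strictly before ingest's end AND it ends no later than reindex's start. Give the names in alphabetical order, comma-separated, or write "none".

interview, qa_pass, soundcheck

Conditions: its start is no later than audit's end (X.start <= August 19) AND its start is strictly before ingest's end (X.start < August 27) AND its end is no later than reindex's start (X.end <= August 17).
backup: start August 18 <= August 19? ✓; start August 18 < August 27? ✓; end August 20 <= August 17? ✗ → no.
interview: start August 4 <= August 19? ✓; start August 4 < August 27? ✓; end August 10 <= August 17? ✓ → yes.
qa_pass: start August 6 <= August 19? ✓; start August 6 < August 27? ✓; end August 16 <= August 17? ✓ → yes.
soundcheck: start August 12 <= August 19? ✓; start August 12 < August 27? ✓; end August 13 <= August 17? ✓ → yes.
Result: interview, qa_pass, soundcheck.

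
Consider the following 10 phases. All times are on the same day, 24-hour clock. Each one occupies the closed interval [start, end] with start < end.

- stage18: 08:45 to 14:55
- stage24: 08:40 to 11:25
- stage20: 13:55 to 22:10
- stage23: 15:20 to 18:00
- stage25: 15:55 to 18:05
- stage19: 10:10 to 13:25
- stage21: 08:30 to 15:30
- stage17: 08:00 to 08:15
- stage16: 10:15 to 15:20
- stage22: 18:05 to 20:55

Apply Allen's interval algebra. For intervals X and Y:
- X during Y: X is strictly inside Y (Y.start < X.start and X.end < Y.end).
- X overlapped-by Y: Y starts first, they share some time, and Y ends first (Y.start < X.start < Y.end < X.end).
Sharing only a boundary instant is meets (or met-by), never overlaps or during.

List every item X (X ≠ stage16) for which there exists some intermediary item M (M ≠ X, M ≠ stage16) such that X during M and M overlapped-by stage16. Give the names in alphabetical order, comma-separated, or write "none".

stage22, stage23, stage25

Target stage16 = [10:15, 15:20].
Intermediaries M with M overlapped-by stage16: stage20.
Via stage20 — items with X during stage20: stage22, stage23, stage25.
Union: stage22, stage23, stage25.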